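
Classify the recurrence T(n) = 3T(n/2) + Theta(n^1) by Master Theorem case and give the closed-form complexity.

Master Theorem for T(n) = 3T(n/2) + O(n^1):

a = 3, b = 2, c = 1
log_b(a) = log_2(3) = 1.5850

Case 1: c = 1 < log_2(3) = 1.5850
T(n) = O(n^(log_2 3))

For T(n) = 3T(n/2) + O(n^1): log_2(3) = 1.5850. This is Case 1 of the Master Theorem (c < log_b(a), work dominated by leaves), giving O(n^(log_2 3)).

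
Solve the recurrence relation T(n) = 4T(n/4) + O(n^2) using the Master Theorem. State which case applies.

Master Theorem for T(n) = 4T(n/4) + O(n^2):

a = 4, b = 4, c = 2
log_b(a) = log_4(4) = 1.0000

Case 3: c = 2 > log_4(4) = 1.0000
T(n) = O(n^2) = O(n^2)

For T(n) = 4T(n/4) + O(n^2): log_4(4) = 1.0000. This is Case 3 of the Master Theorem (c > log_b(a), work dominated by root), giving O(n^2).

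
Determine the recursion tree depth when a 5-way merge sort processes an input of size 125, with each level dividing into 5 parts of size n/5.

For divide and conquer with division factor 5:

Problem sizes at each level:
Level 0: 125
Level 1: 25
Level 2: 5
Level 3: 1

The root is level 0 and the size-1 base case is level 3 (the tree spans levels 0 through 3, i.e. 4 levels counting the root), so the depth is the number of divisions: log_5(125) = 3

The recursion tree depth is log_5(125) = 3. At each level, the problem size is divided by 5, so it takes 3 divisions to reduce to a base case of size 1. The algorithm makes 5 recursive calls at each level.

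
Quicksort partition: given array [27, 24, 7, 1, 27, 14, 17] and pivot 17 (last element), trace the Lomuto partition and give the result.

Lomuto partition with pivot = 17:

Initial array: [27, 24, 7, 1, 27, 14, 17]

arr[0]=27 > 17: no swap
arr[1]=24 > 17: no swap
arr[2]=7 <= 17: swap with position 0, array becomes [7, 24, 27, 1, 27, 14, 17]
arr[3]=1 <= 17: swap with position 1, array becomes [7, 1, 27, 24, 27, 14, 17]
arr[4]=27 > 17: no swap
arr[5]=14 <= 17: swap with position 2, array becomes [7, 1, 14, 24, 27, 27, 17]

Place pivot at position 3: [7, 1, 14, 17, 27, 27, 24]
Pivot position: 3

After partitioning with pivot 17, the array becomes [7, 1, 14, 17, 27, 27, 24]. The pivot is placed at index 3. All elements to the left of the pivot are <= 17, and all elements to the right are > 17.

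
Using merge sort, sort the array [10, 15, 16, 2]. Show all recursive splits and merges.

Merge sort trace:

Split: [10, 15, 16, 2] -> [10, 15] and [16, 2]
  Split: [10, 15] -> [10] and [15]
  Merge: [10] + [15] -> [10, 15]
  Split: [16, 2] -> [16] and [2]
  Merge: [16] + [2] -> [2, 16]
Merge: [10, 15] + [2, 16] -> [2, 10, 15, 16]

Final sorted array: [2, 10, 15, 16]

The merge sort proceeds by recursively splitting the array and merging sorted halves.
After all merges, the sorted array is [2, 10, 15, 16].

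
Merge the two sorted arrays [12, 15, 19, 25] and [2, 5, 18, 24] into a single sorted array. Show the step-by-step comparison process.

Merging process:

Compare 12 vs 2: take 2 from right. Merged: [2]
Compare 12 vs 5: take 5 from right. Merged: [2, 5]
Compare 12 vs 18: take 12 from left. Merged: [2, 5, 12]
Compare 15 vs 18: take 15 from left. Merged: [2, 5, 12, 15]
Compare 19 vs 18: take 18 from right. Merged: [2, 5, 12, 15, 18]
Compare 19 vs 24: take 19 from left. Merged: [2, 5, 12, 15, 18, 19]
Compare 25 vs 24: take 24 from right. Merged: [2, 5, 12, 15, 18, 19, 24]
Append remaining from left: [25]. Merged: [2, 5, 12, 15, 18, 19, 24, 25]

Final merged array: [2, 5, 12, 15, 18, 19, 24, 25]
Total comparisons: 7

The merged array is [2, 5, 12, 15, 18, 19, 24, 25], requiring 7 comparisons. The merge step runs in O(n) time where n is the total number of elements.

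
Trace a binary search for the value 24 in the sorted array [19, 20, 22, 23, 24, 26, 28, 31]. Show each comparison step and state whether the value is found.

Binary search for 24 in [19, 20, 22, 23, 24, 26, 28, 31]:

lo=0, hi=7, mid=3, arr[mid]=23 -> 23 < 24, search right half
lo=4, hi=7, mid=5, arr[mid]=26 -> 26 > 24, search left half
lo=4, hi=4, mid=4, arr[mid]=24 -> Found target at index 4!

Binary search finds 24 at index 4 after 3 comparisons. The search repeatedly halves the search space by comparing with the middle element.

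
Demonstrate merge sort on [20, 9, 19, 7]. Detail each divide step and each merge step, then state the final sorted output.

Merge sort trace:

Split: [20, 9, 19, 7] -> [20, 9] and [19, 7]
  Split: [20, 9] -> [20] and [9]
  Merge: [20] + [9] -> [9, 20]
  Split: [19, 7] -> [19] and [7]
  Merge: [19] + [7] -> [7, 19]
Merge: [9, 20] + [7, 19] -> [7, 9, 19, 20]

Final sorted array: [7, 9, 19, 20]

The merge sort proceeds by recursively splitting the array and merging sorted halves.
After all merges, the sorted array is [7, 9, 19, 20].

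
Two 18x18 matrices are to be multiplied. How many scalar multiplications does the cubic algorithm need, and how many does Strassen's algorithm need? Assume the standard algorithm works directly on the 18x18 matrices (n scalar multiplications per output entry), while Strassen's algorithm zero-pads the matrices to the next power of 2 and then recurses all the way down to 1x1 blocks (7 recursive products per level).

Matrix multiplication for 18x18 matrices:

Strassen's algorithm requires power-of-2 dimensions. Pad 18x18 to 32x32 (next power of 2).

Standard algorithm: 18^3 = 5832 multiplications
Strassen's algorithm: 7^(log2(32)) = 7^5 = 16807 multiplications
Difference: 5832 - 16807 = -10975 (Strassen uses MORE here due to padding overhead — for small or just-over-power-of-2 n, padding can outweigh the per-level savings)

Standard: 5832 multiplications (18^3). Strassen: 16807 multiplications (7^5, after padding to 32x32). Strassen reduces 8 recursive multiplications to 7 at each level.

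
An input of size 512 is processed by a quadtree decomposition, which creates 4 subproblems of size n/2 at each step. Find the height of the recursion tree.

For divide and conquer with division factor 2:

Problem sizes at each level:
Level 0: 512
Level 1: 256
Level 2: 128
Level 3: 64
Level 4: 32
Level 5: 16
Level 6: 8
Level 7: 4
Level 8: 2
Level 9: 1

The root is level 0 and the size-1 base case is level 9 (the tree spans levels 0 through 9, i.e. 10 levels counting the root), so the depth is the number of divisions: log_2(512) = 9

The recursion tree depth is log_2(512) = 9. At each level, the problem size is divided by 2, so it takes 9 divisions to reduce to a base case of size 1. The algorithm makes 4 recursive calls at each level.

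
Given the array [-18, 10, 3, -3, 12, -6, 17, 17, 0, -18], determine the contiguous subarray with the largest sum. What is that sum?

Using Kadane's algorithm on [-18, 10, 3, -3, 12, -6, 17, 17, 0, -18]:

Scanning through the array:
Position 1 (value 10): max_ending_here = 10, max_so_far = 10
Position 2 (value 3): max_ending_here = 13, max_so_far = 13
Position 3 (value -3): max_ending_here = 10, max_so_far = 13
Position 4 (value 12): max_ending_here = 22, max_so_far = 22
Position 5 (value -6): max_ending_here = 16, max_so_far = 22
Position 6 (value 17): max_ending_here = 33, max_so_far = 33
Position 7 (value 17): max_ending_here = 50, max_so_far = 50
Position 8 (value 0): max_ending_here = 50, max_so_far = 50
Position 9 (value -18): max_ending_here = 32, max_so_far = 50

Maximum subarray: [10, 3, -3, 12, -6, 17, 17]
Maximum sum: 50

The maximum subarray is [10, 3, -3, 12, -6, 17, 17] with sum 50. This subarray runs from index 1 to index 7.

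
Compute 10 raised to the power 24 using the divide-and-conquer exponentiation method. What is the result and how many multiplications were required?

Computing 10^24 by squaring (build up from 10^1; each line after the first costs one multiplication):

10^1 = 10
10^2 = (10^1)^2 = 10^2 = 100
10^3 = 10 * 10^2 = 10 * 100 = 1000
10^6 = (10^3)^2 = 1000^2 = 1000000
10^12 = (10^6)^2 = 1000000^2 = 1000000000000
10^24 = (10^12)^2 = 1000000000000^2 = 1000000000000000000000000

Result: 1000000000000000000000000
Multiplications needed: 5 (5 lines after 10^1)

10^24 = 1000000000000000000000000. Using exponentiation by squaring, this requires 5 multiplications. The key idea: if the exponent is even, square the half-power; if odd, multiply by the base once.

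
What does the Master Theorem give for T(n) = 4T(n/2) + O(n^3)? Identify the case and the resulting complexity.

Master Theorem for T(n) = 4T(n/2) + O(n^3):

a = 4, b = 2, c = 3
log_b(a) = log_2(4) = 2.0000

Case 3: c = 3 > log_2(4) = 2.0000
T(n) = O(n^3) = O(n^3)

For T(n) = 4T(n/2) + O(n^3): log_2(4) = 2.0000. This is Case 3 of the Master Theorem (c > log_b(a), work dominated by root), giving O(n^3).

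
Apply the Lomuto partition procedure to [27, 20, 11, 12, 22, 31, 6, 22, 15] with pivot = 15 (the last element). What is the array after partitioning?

Lomuto partition with pivot = 15:

Initial array: [27, 20, 11, 12, 22, 31, 6, 22, 15]

arr[0]=27 > 15: no swap
arr[1]=20 > 15: no swap
arr[2]=11 <= 15: swap with position 0, array becomes [11, 20, 27, 12, 22, 31, 6, 22, 15]
arr[3]=12 <= 15: swap with position 1, array becomes [11, 12, 27, 20, 22, 31, 6, 22, 15]
arr[4]=22 > 15: no swap
arr[5]=31 > 15: no swap
arr[6]=6 <= 15: swap with position 2, array becomes [11, 12, 6, 20, 22, 31, 27, 22, 15]
arr[7]=22 > 15: no swap

Place pivot at position 3: [11, 12, 6, 15, 22, 31, 27, 22, 20]
Pivot position: 3

After partitioning with pivot 15, the array becomes [11, 12, 6, 15, 22, 31, 27, 22, 20]. The pivot is placed at index 3. All elements to the left of the pivot are <= 15, and all elements to the right are > 15.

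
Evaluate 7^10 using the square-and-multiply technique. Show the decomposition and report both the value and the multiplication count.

Computing 7^10 by squaring (build up from 7^1; each line after the first costs one multiplication):

7^1 = 7
7^2 = (7^1)^2 = 7^2 = 49
7^4 = (7^2)^2 = 49^2 = 2401
7^5 = 7 * 7^4 = 7 * 2401 = 16807
7^10 = (7^5)^2 = 16807^2 = 282475249

Result: 282475249
Multiplications needed: 4 (4 lines after 7^1)

7^10 = 282475249. Using exponentiation by squaring, this requires 4 multiplications. The key idea: if the exponent is even, square the half-power; if odd, multiply by the base once.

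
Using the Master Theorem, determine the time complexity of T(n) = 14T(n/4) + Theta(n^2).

Master Theorem for T(n) = 14T(n/4) + O(n^2):

a = 14, b = 4, c = 2
log_b(a) = log_4(14) = 1.9037

Case 3: c = 2 > log_4(14) = 1.9037
T(n) = O(n^2) = O(n^2)

For T(n) = 14T(n/4) + O(n^2): log_4(14) = 1.9037. This is Case 3 of the Master Theorem (c > log_b(a), work dominated by root), giving O(n^2).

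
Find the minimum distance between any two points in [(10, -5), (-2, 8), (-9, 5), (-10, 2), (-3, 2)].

Computing all pairwise distances among 5 points:

d((10, -5), (-2, 8)) = 17.6918
d((10, -5), (-9, 5)) = 21.4709
d((10, -5), (-10, 2)) = 21.1896
d((10, -5), (-3, 2)) = 14.7648
d((-2, 8), (-9, 5)) = 7.6158
d((-2, 8), (-10, 2)) = 10.0
d((-2, 8), (-3, 2)) = 6.0828
d((-9, 5), (-10, 2)) = 3.1623 <-- minimum
d((-9, 5), (-3, 2)) = 6.7082
d((-10, 2), (-3, 2)) = 7.0

Closest pair: (-9, 5) and (-10, 2) with distance 3.1623

The closest pair is (-9, 5) and (-10, 2) with Euclidean distance 3.1623. For 5 points, brute-force pairwise comparison is shown above. For large n, the divide-and-conquer algorithm (sort by x, recurse on halves, check the dividing strip) achieves O(n log n).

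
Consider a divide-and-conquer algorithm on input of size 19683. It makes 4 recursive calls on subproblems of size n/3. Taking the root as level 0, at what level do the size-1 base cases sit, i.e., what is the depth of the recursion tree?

For divide and conquer with division factor 3:

Problem sizes at each level:
Level 0: 19683
Level 1: 6561
Level 2: 2187
Level 3: 729
Level 4: 243
Level 5: 81
Level 6: 27
Level 7: 9
Level 8: 3
Level 9: 1

The root is level 0 and the size-1 base case is level 9 (the tree spans levels 0 through 9, i.e. 10 levels counting the root), so the depth is the number of divisions: log_3(19683) = 9

The recursion tree depth is log_3(19683) = 9. At each level, the problem size is divided by 3, so it takes 9 divisions to reduce to a base case of size 1. The algorithm makes 4 recursive calls at each level.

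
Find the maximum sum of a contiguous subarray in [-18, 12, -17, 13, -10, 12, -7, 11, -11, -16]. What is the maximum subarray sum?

Using Kadane's algorithm on [-18, 12, -17, 13, -10, 12, -7, 11, -11, -16]:

Scanning through the array:
Position 1 (value 12): max_ending_here = 12, max_so_far = 12
Position 2 (value -17): max_ending_here = -5, max_so_far = 12
Position 3 (value 13): max_ending_here = 13, max_so_far = 13
Position 4 (value -10): max_ending_here = 3, max_so_far = 13
Position 5 (value 12): max_ending_here = 15, max_so_far = 15
Position 6 (value -7): max_ending_here = 8, max_so_far = 15
Position 7 (value 11): max_ending_here = 19, max_so_far = 19
Position 8 (value -11): max_ending_here = 8, max_so_far = 19
Position 9 (value -16): max_ending_here = -8, max_so_far = 19

Maximum subarray: [13, -10, 12, -7, 11]
Maximum sum: 19

The maximum subarray is [13, -10, 12, -7, 11] with sum 19. This subarray runs from index 3 to index 7.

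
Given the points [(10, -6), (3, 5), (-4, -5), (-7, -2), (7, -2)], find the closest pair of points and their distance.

Computing all pairwise distances among 5 points:

d((10, -6), (3, 5)) = 13.0384
d((10, -6), (-4, -5)) = 14.0357
d((10, -6), (-7, -2)) = 17.4642
d((10, -6), (7, -2)) = 5.0
d((3, 5), (-4, -5)) = 12.2066
d((3, 5), (-7, -2)) = 12.2066
d((3, 5), (7, -2)) = 8.0623
d((-4, -5), (-7, -2)) = 4.2426 <-- minimum
d((-4, -5), (7, -2)) = 11.4018
d((-7, -2), (7, -2)) = 14.0

Closest pair: (-4, -5) and (-7, -2) with distance 4.2426

The closest pair is (-4, -5) and (-7, -2) with Euclidean distance 4.2426. For 5 points, brute-force pairwise comparison is shown above. For large n, the divide-and-conquer algorithm (sort by x, recurse on halves, check the dividing strip) achieves O(n log n).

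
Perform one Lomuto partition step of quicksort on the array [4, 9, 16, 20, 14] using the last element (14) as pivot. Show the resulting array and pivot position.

Lomuto partition with pivot = 14:

Initial array: [4, 9, 16, 20, 14]

arr[0]=4 <= 14: swap with position 0, array becomes [4, 9, 16, 20, 14]
arr[1]=9 <= 14: swap with position 1, array becomes [4, 9, 16, 20, 14]
arr[2]=16 > 14: no swap
arr[3]=20 > 14: no swap

Place pivot at position 2: [4, 9, 14, 20, 16]
Pivot position: 2

After partitioning with pivot 14, the array becomes [4, 9, 14, 20, 16]. The pivot is placed at index 2. All elements to the left of the pivot are <= 14, and all elements to the right are > 14.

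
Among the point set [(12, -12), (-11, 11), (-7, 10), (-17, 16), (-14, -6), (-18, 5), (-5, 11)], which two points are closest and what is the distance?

Computing all pairwise distances among 7 points:

d((12, -12), (-11, 11)) = 32.5269
d((12, -12), (-7, 10)) = 29.0689
d((12, -12), (-17, 16)) = 40.3113
d((12, -12), (-14, -6)) = 26.6833
d((12, -12), (-18, 5)) = 34.4819
d((12, -12), (-5, 11)) = 28.6007
d((-11, 11), (-7, 10)) = 4.1231
d((-11, 11), (-17, 16)) = 7.8102
d((-11, 11), (-14, -6)) = 17.2627
d((-11, 11), (-18, 5)) = 9.2195
d((-11, 11), (-5, 11)) = 6.0
d((-7, 10), (-17, 16)) = 11.6619
d((-7, 10), (-14, -6)) = 17.4642
d((-7, 10), (-18, 5)) = 12.083
d((-7, 10), (-5, 11)) = 2.2361 <-- minimum
d((-17, 16), (-14, -6)) = 22.2036
d((-17, 16), (-18, 5)) = 11.0454
d((-17, 16), (-5, 11)) = 13.0
d((-14, -6), (-18, 5)) = 11.7047
d((-14, -6), (-5, 11)) = 19.2354
d((-18, 5), (-5, 11)) = 14.3178

Closest pair: (-7, 10) and (-5, 11) with distance 2.2361

The closest pair is (-7, 10) and (-5, 11) with Euclidean distance 2.2361. For 7 points, brute-force pairwise comparison is shown above. For large n, the divide-and-conquer algorithm (sort by x, recurse on halves, check the dividing strip) achieves O(n log n).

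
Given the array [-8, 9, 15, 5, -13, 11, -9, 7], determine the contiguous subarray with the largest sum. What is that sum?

Using Kadane's algorithm on [-8, 9, 15, 5, -13, 11, -9, 7]:

Scanning through the array:
Position 1 (value 9): max_ending_here = 9, max_so_far = 9
Position 2 (value 15): max_ending_here = 24, max_so_far = 24
Position 3 (value 5): max_ending_here = 29, max_so_far = 29
Position 4 (value -13): max_ending_here = 16, max_so_far = 29
Position 5 (value 11): max_ending_here = 27, max_so_far = 29
Position 6 (value -9): max_ending_here = 18, max_so_far = 29
Position 7 (value 7): max_ending_here = 25, max_so_far = 29

Maximum subarray: [9, 15, 5]
Maximum sum: 29

The maximum subarray is [9, 15, 5] with sum 29. This subarray runs from index 1 to index 3.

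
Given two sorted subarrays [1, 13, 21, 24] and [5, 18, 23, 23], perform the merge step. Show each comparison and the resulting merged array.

Merging process:

Compare 1 vs 5: take 1 from left. Merged: [1]
Compare 13 vs 5: take 5 from right. Merged: [1, 5]
Compare 13 vs 18: take 13 from left. Merged: [1, 5, 13]
Compare 21 vs 18: take 18 from right. Merged: [1, 5, 13, 18]
Compare 21 vs 23: take 21 from left. Merged: [1, 5, 13, 18, 21]
Compare 24 vs 23: take 23 from right. Merged: [1, 5, 13, 18, 21, 23]
Compare 24 vs 23: take 23 from right. Merged: [1, 5, 13, 18, 21, 23, 23]
Append remaining from left: [24]. Merged: [1, 5, 13, 18, 21, 23, 23, 24]

Final merged array: [1, 5, 13, 18, 21, 23, 23, 24]
Total comparisons: 7

The merged array is [1, 5, 13, 18, 21, 23, 23, 24], requiring 7 comparisons. The merge step runs in O(n) time where n is the total number of elements.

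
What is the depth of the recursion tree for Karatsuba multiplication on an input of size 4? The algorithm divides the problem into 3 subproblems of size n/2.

For divide and conquer with division factor 2:

Problem sizes at each level:
Level 0: 4
Level 1: 2
Level 2: 1

The root is level 0 and the size-1 base case is level 2 (the tree spans levels 0 through 2, i.e. 3 levels counting the root), so the depth is the number of divisions: log_2(4) = 2

The recursion tree depth is log_2(4) = 2. At each level, the problem size is divided by 2, so it takes 2 divisions to reduce to a base case of size 1. The algorithm makes 3 recursive calls at each level.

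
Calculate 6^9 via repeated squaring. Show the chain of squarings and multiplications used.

Computing 6^9 by squaring (build up from 6^1; each line after the first costs one multiplication):

6^1 = 6
6^2 = (6^1)^2 = 6^2 = 36
6^4 = (6^2)^2 = 36^2 = 1296
6^8 = (6^4)^2 = 1296^2 = 1679616
6^9 = 6 * 6^8 = 6 * 1679616 = 10077696

Result: 10077696
Multiplications needed: 4 (4 lines after 6^1)

6^9 = 10077696. Using exponentiation by squaring, this requires 4 multiplications. The key idea: if the exponent is even, square the half-power; if odd, multiply by the base once.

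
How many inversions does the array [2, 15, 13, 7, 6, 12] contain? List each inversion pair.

Finding inversions in [2, 15, 13, 7, 6, 12]:

(1, 2): arr[1]=15 > arr[2]=13
(1, 3): arr[1]=15 > arr[3]=7
(1, 4): arr[1]=15 > arr[4]=6
(1, 5): arr[1]=15 > arr[5]=12
(2, 3): arr[2]=13 > arr[3]=7
(2, 4): arr[2]=13 > arr[4]=6
(2, 5): arr[2]=13 > arr[5]=12
(3, 4): arr[3]=7 > arr[4]=6

Total inversions: 8

The array has 8 inversion(s): (1,2), (1,3), (1,4), (1,5), (2,3), (2,4), (2,5), (3,4). Each pair (i,j) satisfies i < j and arr[i] > arr[j].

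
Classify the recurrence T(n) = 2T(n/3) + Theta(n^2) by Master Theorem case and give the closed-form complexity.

Master Theorem for T(n) = 2T(n/3) + O(n^2):

a = 2, b = 3, c = 2
log_b(a) = log_3(2) = 0.6309

Case 3: c = 2 > log_3(2) = 0.6309
T(n) = O(n^2) = O(n^2)

For T(n) = 2T(n/3) + O(n^2): log_3(2) = 0.6309. This is Case 3 of the Master Theorem (c > log_b(a), work dominated by root), giving O(n^2).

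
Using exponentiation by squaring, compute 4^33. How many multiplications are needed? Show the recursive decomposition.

Computing 4^33 by squaring (build up from 4^1; each line after the first costs one multiplication):

4^1 = 4
4^2 = (4^1)^2 = 4^2 = 16
4^4 = (4^2)^2 = 16^2 = 256
4^8 = (4^4)^2 = 256^2 = 65536
4^16 = (4^8)^2 = 65536^2 = 4294967296
4^32 = (4^16)^2 = 4294967296^2 = 18446744073709551616
4^33 = 4 * 4^32 = 4 * 18446744073709551616 = 73786976294838206464

Result: 73786976294838206464
Multiplications needed: 6 (6 lines after 4^1)

4^33 = 73786976294838206464. Using exponentiation by squaring, this requires 6 multiplications. The key idea: if the exponent is even, square the half-power; if odd, multiply by the base once.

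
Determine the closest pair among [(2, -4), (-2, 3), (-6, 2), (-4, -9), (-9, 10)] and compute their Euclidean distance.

Computing all pairwise distances among 5 points:

d((2, -4), (-2, 3)) = 8.0623
d((2, -4), (-6, 2)) = 10.0
d((2, -4), (-4, -9)) = 7.8102
d((2, -4), (-9, 10)) = 17.8045
d((-2, 3), (-6, 2)) = 4.1231 <-- minimum
d((-2, 3), (-4, -9)) = 12.1655
d((-2, 3), (-9, 10)) = 9.8995
d((-6, 2), (-4, -9)) = 11.1803
d((-6, 2), (-9, 10)) = 8.544
d((-4, -9), (-9, 10)) = 19.6469

Closest pair: (-2, 3) and (-6, 2) with distance 4.1231

The closest pair is (-2, 3) and (-6, 2) with Euclidean distance 4.1231. For 5 points, brute-force pairwise comparison is shown above. For large n, the divide-and-conquer algorithm (sort by x, recurse on halves, check the dividing strip) achieves O(n log n).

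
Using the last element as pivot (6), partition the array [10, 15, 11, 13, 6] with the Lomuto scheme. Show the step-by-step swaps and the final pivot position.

Lomuto partition with pivot = 6:

Initial array: [10, 15, 11, 13, 6]

arr[0]=10 > 6: no swap
arr[1]=15 > 6: no swap
arr[2]=11 > 6: no swap
arr[3]=13 > 6: no swap

Place pivot at position 0: [6, 15, 11, 13, 10]
Pivot position: 0

After partitioning with pivot 6, the array becomes [6, 15, 11, 13, 10]. The pivot is placed at index 0. All elements to the left of the pivot are <= 6, and all elements to the right are > 6.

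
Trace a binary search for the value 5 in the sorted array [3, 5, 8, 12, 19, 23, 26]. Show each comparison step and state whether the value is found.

Binary search for 5 in [3, 5, 8, 12, 19, 23, 26]:

lo=0, hi=6, mid=3, arr[mid]=12 -> 12 > 5, search left half
lo=0, hi=2, mid=1, arr[mid]=5 -> Found target at index 1!

Binary search finds 5 at index 1 after 2 comparisons. The search repeatedly halves the search space by comparing with the middle element.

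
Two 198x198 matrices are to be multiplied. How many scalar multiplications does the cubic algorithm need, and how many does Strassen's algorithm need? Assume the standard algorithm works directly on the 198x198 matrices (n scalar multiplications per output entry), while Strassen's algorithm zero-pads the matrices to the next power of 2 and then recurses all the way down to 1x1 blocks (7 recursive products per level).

Matrix multiplication for 198x198 matrices:

Strassen's algorithm requires power-of-2 dimensions. Pad 198x198 to 256x256 (next power of 2).

Standard algorithm: 198^3 = 7762392 multiplications
Strassen's algorithm: 7^(log2(256)) = 7^8 = 5764801 multiplications
Savings: 7762392 - 5764801 = 1997591 multiplications

Standard: 7762392 multiplications (198^3). Strassen: 5764801 multiplications (7^8, after padding to 256x256). Strassen reduces 8 recursive multiplications to 7 at each level.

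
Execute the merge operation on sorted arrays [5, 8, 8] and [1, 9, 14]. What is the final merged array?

Merging process:

Compare 5 vs 1: take 1 from right. Merged: [1]
Compare 5 vs 9: take 5 from left. Merged: [1, 5]
Compare 8 vs 9: take 8 from left. Merged: [1, 5, 8]
Compare 8 vs 9: take 8 from left. Merged: [1, 5, 8, 8]
Append remaining from right: [9, 14]. Merged: [1, 5, 8, 8, 9, 14]

Final merged array: [1, 5, 8, 8, 9, 14]
Total comparisons: 4

The merged array is [1, 5, 8, 8, 9, 14], requiring 4 comparisons. The merge step runs in O(n) time where n is the total number of elements.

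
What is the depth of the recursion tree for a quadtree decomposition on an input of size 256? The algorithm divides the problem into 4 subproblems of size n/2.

For divide and conquer with division factor 2:

Problem sizes at each level:
Level 0: 256
Level 1: 128
Level 2: 64
Level 3: 32
Level 4: 16
Level 5: 8
Level 6: 4
Level 7: 2
Level 8: 1

The root is level 0 and the size-1 base case is level 8 (the tree spans levels 0 through 8, i.e. 9 levels counting the root), so the depth is the number of divisions: log_2(256) = 8

The recursion tree depth is log_2(256) = 8. At each level, the problem size is divided by 2, so it takes 8 divisions to reduce to a base case of size 1. The algorithm makes 4 recursive calls at each level.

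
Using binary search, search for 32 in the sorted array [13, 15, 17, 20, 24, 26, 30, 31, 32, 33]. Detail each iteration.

Binary search for 32 in [13, 15, 17, 20, 24, 26, 30, 31, 32, 33]:

lo=0, hi=9, mid=4, arr[mid]=24 -> 24 < 32, search right half
lo=5, hi=9, mid=7, arr[mid]=31 -> 31 < 32, search right half
lo=8, hi=9, mid=8, arr[mid]=32 -> Found target at index 8!

Binary search finds 32 at index 8 after 3 comparisons. The search repeatedly halves the search space by comparing with the middle element.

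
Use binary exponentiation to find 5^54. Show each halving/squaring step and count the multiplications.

Computing 5^54 by squaring (build up from 5^1; each line after the first costs one multiplication):

5^1 = 5
5^2 = (5^1)^2 = 5^2 = 25
5^3 = 5 * 5^2 = 5 * 25 = 125
5^6 = (5^3)^2 = 125^2 = 15625
5^12 = (5^6)^2 = 15625^2 = 244140625
5^13 = 5 * 5^12 = 5 * 244140625 = 1220703125
5^26 = (5^13)^2 = 1220703125^2 = 1490116119384765625
5^27 = 5 * 5^26 = 5 * 1490116119384765625 = 7450580596923828125
5^54 = (5^27)^2 = 7450580596923828125^2 = 55511151231257827021181583404541015625

Result: 55511151231257827021181583404541015625
Multiplications needed: 8 (8 lines after 5^1)

5^54 = 55511151231257827021181583404541015625. Using exponentiation by squaring, this requires 8 multiplications. The key idea: if the exponent is even, square the half-power; if odd, multiply by the base once.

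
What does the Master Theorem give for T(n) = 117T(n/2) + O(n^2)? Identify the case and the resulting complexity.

Master Theorem for T(n) = 117T(n/2) + O(n^2):

a = 117, b = 2, c = 2
log_b(a) = log_2(117) = 6.8704

Case 1: c = 2 < log_2(117) = 6.8704
T(n) = O(n^(log_2 117))

For T(n) = 117T(n/2) + O(n^2): log_2(117) = 6.8704. This is Case 1 of the Master Theorem (c < log_b(a), work dominated by leaves), giving O(n^(log_2 117)).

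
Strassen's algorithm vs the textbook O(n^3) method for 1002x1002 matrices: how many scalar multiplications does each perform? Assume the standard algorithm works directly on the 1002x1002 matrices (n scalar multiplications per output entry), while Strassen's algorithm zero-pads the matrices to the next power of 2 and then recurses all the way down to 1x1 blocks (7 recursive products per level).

Matrix multiplication for 1002x1002 matrices:

Strassen's algorithm requires power-of-2 dimensions. Pad 1002x1002 to 1024x1024 (next power of 2).

Standard algorithm: 1002^3 = 1006012008 multiplications
Strassen's algorithm: 7^(log2(1024)) = 7^10 = 282475249 multiplications
Savings: 1006012008 - 282475249 = 723536759 multiplications

Standard: 1006012008 multiplications (1002^3). Strassen: 282475249 multiplications (7^10, after padding to 1024x1024). Strassen reduces 8 recursive multiplications to 7 at each level.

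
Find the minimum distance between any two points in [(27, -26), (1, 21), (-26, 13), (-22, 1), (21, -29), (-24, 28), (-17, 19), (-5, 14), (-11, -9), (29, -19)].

Computing all pairwise distances among 10 points:

d((27, -26), (1, 21)) = 53.7122
d((27, -26), (-26, 13)) = 65.8027
d((27, -26), (-22, 1)) = 55.9464
d((27, -26), (21, -29)) = 6.7082 <-- minimum
d((27, -26), (-24, 28)) = 74.2765
d((27, -26), (-17, 19)) = 62.9365
d((27, -26), (-5, 14)) = 51.225
d((27, -26), (-11, -9)) = 41.6293
d((27, -26), (29, -19)) = 7.2801
d((1, 21), (-26, 13)) = 28.1603
d((1, 21), (-22, 1)) = 30.4795
d((1, 21), (21, -29)) = 53.8516
d((1, 21), (-24, 28)) = 25.9615
d((1, 21), (-17, 19)) = 18.1108
d((1, 21), (-5, 14)) = 9.2195
d((1, 21), (-11, -9)) = 32.311
d((1, 21), (29, -19)) = 48.8262
d((-26, 13), (-22, 1)) = 12.6491
d((-26, 13), (21, -29)) = 63.0317
d((-26, 13), (-24, 28)) = 15.1327
d((-26, 13), (-17, 19)) = 10.8167
d((-26, 13), (-5, 14)) = 21.0238
d((-26, 13), (-11, -9)) = 26.6271
d((-26, 13), (29, -19)) = 63.6318
d((-22, 1), (21, -29)) = 52.4309
d((-22, 1), (-24, 28)) = 27.074
d((-22, 1), (-17, 19)) = 18.6815
d((-22, 1), (-5, 14)) = 21.4009
d((-22, 1), (-11, -9)) = 14.8661
d((-22, 1), (29, -19)) = 54.7814
d((21, -29), (-24, 28)) = 72.6223
d((21, -29), (-17, 19)) = 61.2209
d((21, -29), (-5, 14)) = 50.2494
d((21, -29), (-11, -9)) = 37.7359
d((21, -29), (29, -19)) = 12.8062
d((-24, 28), (-17, 19)) = 11.4018
d((-24, 28), (-5, 14)) = 23.6008
d((-24, 28), (-11, -9)) = 39.2173
d((-24, 28), (29, -19)) = 70.8378
d((-17, 19), (-5, 14)) = 13.0
d((-17, 19), (-11, -9)) = 28.6356
d((-17, 19), (29, -19)) = 59.6657
d((-5, 14), (-11, -9)) = 23.7697
d((-5, 14), (29, -19)) = 47.3814
d((-11, -9), (29, -19)) = 41.2311

Closest pair: (27, -26) and (21, -29) with distance 6.7082

The closest pair is (27, -26) and (21, -29) with Euclidean distance 6.7082. For 10 points, brute-force pairwise comparison is shown above. For large n, the divide-and-conquer algorithm (sort by x, recurse on halves, check the dividing strip) achieves O(n log n).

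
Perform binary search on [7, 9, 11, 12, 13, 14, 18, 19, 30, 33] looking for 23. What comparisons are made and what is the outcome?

Binary search for 23 in [7, 9, 11, 12, 13, 14, 18, 19, 30, 33]:

lo=0, hi=9, mid=4, arr[mid]=13 -> 13 < 23, search right half
lo=5, hi=9, mid=7, arr[mid]=19 -> 19 < 23, search right half
lo=8, hi=9, mid=8, arr[mid]=30 -> 30 > 23, search left half
lo=8 > hi=7, target 23 not found

Binary search determines that 23 is not in the array after 3 comparisons. The search space was exhausted without finding the target.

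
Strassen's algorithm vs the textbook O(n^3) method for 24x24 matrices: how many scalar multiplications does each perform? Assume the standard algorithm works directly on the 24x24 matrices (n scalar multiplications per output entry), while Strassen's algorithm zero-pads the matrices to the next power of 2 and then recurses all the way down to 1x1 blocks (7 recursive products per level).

Matrix multiplication for 24x24 matrices:

Strassen's algorithm requires power-of-2 dimensions. Pad 24x24 to 32x32 (next power of 2).

Standard algorithm: 24^3 = 13824 multiplications
Strassen's algorithm: 7^(log2(32)) = 7^5 = 16807 multiplications
Difference: 13824 - 16807 = -2983 (Strassen uses MORE here due to padding overhead — for small or just-over-power-of-2 n, padding can outweigh the per-level savings)

Standard: 13824 multiplications (24^3). Strassen: 16807 multiplications (7^5, after padding to 32x32). Strassen reduces 8 recursive multiplications to 7 at each level.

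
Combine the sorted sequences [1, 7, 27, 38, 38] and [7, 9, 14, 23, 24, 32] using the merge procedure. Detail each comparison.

Merging process:

Compare 1 vs 7: take 1 from left. Merged: [1]
Compare 7 vs 7: take 7 from left. Merged: [1, 7]
Compare 27 vs 7: take 7 from right. Merged: [1, 7, 7]
Compare 27 vs 9: take 9 from right. Merged: [1, 7, 7, 9]
Compare 27 vs 14: take 14 from right. Merged: [1, 7, 7, 9, 14]
Compare 27 vs 23: take 23 from right. Merged: [1, 7, 7, 9, 14, 23]
Compare 27 vs 24: take 24 from right. Merged: [1, 7, 7, 9, 14, 23, 24]
Compare 27 vs 32: take 27 from left. Merged: [1, 7, 7, 9, 14, 23, 24, 27]
Compare 38 vs 32: take 32 from right. Merged: [1, 7, 7, 9, 14, 23, 24, 27, 32]
Append remaining from left: [38, 38]. Merged: [1, 7, 7, 9, 14, 23, 24, 27, 32, 38, 38]

Final merged array: [1, 7, 7, 9, 14, 23, 24, 27, 32, 38, 38]
Total comparisons: 9

The merged array is [1, 7, 7, 9, 14, 23, 24, 27, 32, 38, 38], requiring 9 comparisons. The merge step runs in O(n) time where n is the total number of elements.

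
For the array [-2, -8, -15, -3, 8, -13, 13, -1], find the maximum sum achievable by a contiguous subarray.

Using Kadane's algorithm on [-2, -8, -15, -3, 8, -13, 13, -1]:

Scanning through the array:
Position 1 (value -8): max_ending_here = -8, max_so_far = -2
Position 2 (value -15): max_ending_here = -15, max_so_far = -2
Position 3 (value -3): max_ending_here = -3, max_so_far = -2
Position 4 (value 8): max_ending_here = 8, max_so_far = 8
Position 5 (value -13): max_ending_here = -5, max_so_far = 8
Position 6 (value 13): max_ending_here = 13, max_so_far = 13
Position 7 (value -1): max_ending_here = 12, max_so_far = 13

Maximum subarray: [13]
Maximum sum: 13

The maximum subarray is [13] with sum 13. This subarray runs from index 6 to index 6.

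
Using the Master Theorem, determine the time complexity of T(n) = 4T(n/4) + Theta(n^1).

Master Theorem for T(n) = 4T(n/4) + O(n^1):

a = 4, b = 4, c = 1
log_b(a) = log_4(4) = 1.0000

Case 2: c = 1 = log_4(4) = 1.0000
T(n) = O(n^1 log n) = O(n log n)

For T(n) = 4T(n/4) + O(n^1): log_4(4) = 1.0000. This is Case 2 of the Master Theorem (c = log_b(a), equal work at all levels), giving O(n log n).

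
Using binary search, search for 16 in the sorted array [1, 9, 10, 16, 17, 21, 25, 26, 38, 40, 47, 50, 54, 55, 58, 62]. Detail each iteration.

Binary search for 16 in [1, 9, 10, 16, 17, 21, 25, 26, 38, 40, 47, 50, 54, 55, 58, 62]:

lo=0, hi=15, mid=7, arr[mid]=26 -> 26 > 16, search left half
lo=0, hi=6, mid=3, arr[mid]=16 -> Found target at index 3!

Binary search finds 16 at index 3 after 2 comparisons. The search repeatedly halves the search space by comparing with the middle element.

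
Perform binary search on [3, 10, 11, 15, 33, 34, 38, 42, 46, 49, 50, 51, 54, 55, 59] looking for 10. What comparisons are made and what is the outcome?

Binary search for 10 in [3, 10, 11, 15, 33, 34, 38, 42, 46, 49, 50, 51, 54, 55, 59]:

lo=0, hi=14, mid=7, arr[mid]=42 -> 42 > 10, search left half
lo=0, hi=6, mid=3, arr[mid]=15 -> 15 > 10, search left half
lo=0, hi=2, mid=1, arr[mid]=10 -> Found target at index 1!

Binary search finds 10 at index 1 after 3 comparisons. The search repeatedly halves the search space by comparing with the middle element.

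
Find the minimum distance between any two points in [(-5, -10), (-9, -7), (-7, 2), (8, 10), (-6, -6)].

Computing all pairwise distances among 5 points:

d((-5, -10), (-9, -7)) = 5.0
d((-5, -10), (-7, 2)) = 12.1655
d((-5, -10), (8, 10)) = 23.8537
d((-5, -10), (-6, -6)) = 4.1231
d((-9, -7), (-7, 2)) = 9.2195
d((-9, -7), (8, 10)) = 24.0416
d((-9, -7), (-6, -6)) = 3.1623 <-- minimum
d((-7, 2), (8, 10)) = 17.0
d((-7, 2), (-6, -6)) = 8.0623
d((8, 10), (-6, -6)) = 21.2603

Closest pair: (-9, -7) and (-6, -6) with distance 3.1623

The closest pair is (-9, -7) and (-6, -6) with Euclidean distance 3.1623. For 5 points, brute-force pairwise comparison is shown above. For large n, the divide-and-conquer algorithm (sort by x, recurse on halves, check the dividing strip) achieves O(n log n).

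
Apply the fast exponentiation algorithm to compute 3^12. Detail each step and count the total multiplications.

Computing 3^12 by squaring (build up from 3^1; each line after the first costs one multiplication):

3^1 = 3
3^2 = (3^1)^2 = 3^2 = 9
3^3 = 3 * 3^2 = 3 * 9 = 27
3^6 = (3^3)^2 = 27^2 = 729
3^12 = (3^6)^2 = 729^2 = 531441

Result: 531441
Multiplications needed: 4 (4 lines after 3^1)

3^12 = 531441. Using exponentiation by squaring, this requires 4 multiplications. The key idea: if the exponent is even, square the half-power; if odd, multiply by the base once.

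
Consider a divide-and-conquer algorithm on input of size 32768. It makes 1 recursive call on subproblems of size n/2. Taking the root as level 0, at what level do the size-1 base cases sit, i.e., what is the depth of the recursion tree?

For divide and conquer with division factor 2:

Problem sizes at each level:
Level 0: 32768
Level 1: 16384
Level 2: 8192
Level 3: 4096
Level 4: 2048
Level 5: 1024
Level 6: 512
Level 7: 256
Level 8: 128
Level 9: 64
Level 10: 32
Level 11: 16
Level 12: 8
Level 13: 4
Level 14: 2
Level 15: 1

The root is level 0 and the size-1 base case is level 15 (the tree spans levels 0 through 15, i.e. 16 levels counting the root), so the depth is the number of divisions: log_2(32768) = 15

The recursion tree depth is log_2(32768) = 15. At each level, the problem size is divided by 2, so it takes 15 divisions to reduce to a base case of size 1. The algorithm makes 1 recursive call at each level.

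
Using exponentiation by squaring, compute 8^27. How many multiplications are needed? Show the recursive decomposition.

Computing 8^27 by squaring (build up from 8^1; each line after the first costs one multiplication):

8^1 = 8
8^2 = (8^1)^2 = 8^2 = 64
8^3 = 8 * 8^2 = 8 * 64 = 512
8^6 = (8^3)^2 = 512^2 = 262144
8^12 = (8^6)^2 = 262144^2 = 68719476736
8^13 = 8 * 8^12 = 8 * 68719476736 = 549755813888
8^26 = (8^13)^2 = 549755813888^2 = 302231454903657293676544
8^27 = 8 * 8^26 = 8 * 302231454903657293676544 = 2417851639229258349412352

Result: 2417851639229258349412352
Multiplications needed: 7 (7 lines after 8^1)

8^27 = 2417851639229258349412352. Using exponentiation by squaring, this requires 7 multiplications. The key idea: if the exponent is even, square the half-power; if odd, multiply by the base once.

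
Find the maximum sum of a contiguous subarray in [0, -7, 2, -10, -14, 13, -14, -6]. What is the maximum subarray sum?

Using Kadane's algorithm on [0, -7, 2, -10, -14, 13, -14, -6]:

Scanning through the array:
Position 1 (value -7): max_ending_here = -7, max_so_far = 0
Position 2 (value 2): max_ending_here = 2, max_so_far = 2
Position 3 (value -10): max_ending_here = -8, max_so_far = 2
Position 4 (value -14): max_ending_here = -14, max_so_far = 2
Position 5 (value 13): max_ending_here = 13, max_so_far = 13
Position 6 (value -14): max_ending_here = -1, max_so_far = 13
Position 7 (value -6): max_ending_here = -6, max_so_far = 13

Maximum subarray: [13]
Maximum sum: 13

The maximum subarray is [13] with sum 13. This subarray runs from index 5 to index 5.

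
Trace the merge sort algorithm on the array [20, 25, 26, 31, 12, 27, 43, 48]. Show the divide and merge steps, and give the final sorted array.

Merge sort trace:

Split: [20, 25, 26, 31, 12, 27, 43, 48] -> [20, 25, 26, 31] and [12, 27, 43, 48]
  Split: [20, 25, 26, 31] -> [20, 25] and [26, 31]
    Split: [20, 25] -> [20] and [25]
    Merge: [20] + [25] -> [20, 25]
    Split: [26, 31] -> [26] and [31]
    Merge: [26] + [31] -> [26, 31]
  Merge: [20, 25] + [26, 31] -> [20, 25, 26, 31]
  Split: [12, 27, 43, 48] -> [12, 27] and [43, 48]
    Split: [12, 27] -> [12] and [27]
    Merge: [12] + [27] -> [12, 27]
    Split: [43, 48] -> [43] and [48]
    Merge: [43] + [48] -> [43, 48]
  Merge: [12, 27] + [43, 48] -> [12, 27, 43, 48]
Merge: [20, 25, 26, 31] + [12, 27, 43, 48] -> [12, 20, 25, 26, 27, 31, 43, 48]

Final sorted array: [12, 20, 25, 26, 27, 31, 43, 48]

The merge sort proceeds by recursively splitting the array and merging sorted halves.
After all merges, the sorted array is [12, 20, 25, 26, 27, 31, 43, 48].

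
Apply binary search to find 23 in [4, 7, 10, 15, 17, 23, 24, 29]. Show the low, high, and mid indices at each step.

Binary search for 23 in [4, 7, 10, 15, 17, 23, 24, 29]:

lo=0, hi=7, mid=3, arr[mid]=15 -> 15 < 23, search right half
lo=4, hi=7, mid=5, arr[mid]=23 -> Found target at index 5!

Binary search finds 23 at index 5 after 2 comparisons. The search repeatedly halves the search space by comparing with the middle element.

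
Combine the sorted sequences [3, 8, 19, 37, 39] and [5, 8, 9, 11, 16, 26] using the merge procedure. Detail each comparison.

Merging process:

Compare 3 vs 5: take 3 from left. Merged: [3]
Compare 8 vs 5: take 5 from right. Merged: [3, 5]
Compare 8 vs 8: take 8 from left. Merged: [3, 5, 8]
Compare 19 vs 8: take 8 from right. Merged: [3, 5, 8, 8]
Compare 19 vs 9: take 9 from right. Merged: [3, 5, 8, 8, 9]
Compare 19 vs 11: take 11 from right. Merged: [3, 5, 8, 8, 9, 11]
Compare 19 vs 16: take 16 from right. Merged: [3, 5, 8, 8, 9, 11, 16]
Compare 19 vs 26: take 19 from left. Merged: [3, 5, 8, 8, 9, 11, 16, 19]
Compare 37 vs 26: take 26 from right. Merged: [3, 5, 8, 8, 9, 11, 16, 19, 26]
Append remaining from left: [37, 39]. Merged: [3, 5, 8, 8, 9, 11, 16, 19, 26, 37, 39]

Final merged array: [3, 5, 8, 8, 9, 11, 16, 19, 26, 37, 39]
Total comparisons: 9

The merged array is [3, 5, 8, 8, 9, 11, 16, 19, 26, 37, 39], requiring 9 comparisons. The merge step runs in O(n) time where n is the total number of elements.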